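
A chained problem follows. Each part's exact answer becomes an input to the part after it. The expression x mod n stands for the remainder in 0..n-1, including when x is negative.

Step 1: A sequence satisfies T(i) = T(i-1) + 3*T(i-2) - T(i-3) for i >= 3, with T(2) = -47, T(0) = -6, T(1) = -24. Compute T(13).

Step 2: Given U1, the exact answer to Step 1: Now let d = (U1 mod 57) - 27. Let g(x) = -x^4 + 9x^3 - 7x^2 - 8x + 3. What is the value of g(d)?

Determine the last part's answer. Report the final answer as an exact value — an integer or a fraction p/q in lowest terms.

-211581

Step 1: T(3) = 1*(-47) + 3*(-24) - 1*(-6) = -113; iterating: T(3)=-113, T(4)=-230, T(5)=-522, T(6)=-1099, T(7)=-2435, T(8)=-5210, T(9)=-11416, T(10)=-24611, T(11)=-53649, T(12)=-116066, T(13)=-252402; answer -252402
Step 2: U1 = -252402; d = 24; -1*(24)^4 + 9*(24)^3 - 7*(24)^2 - 8*(24)^1 + 3 = (-331776) + (124416) + (-4032) + (-192) + (3) = -211581; answer -211581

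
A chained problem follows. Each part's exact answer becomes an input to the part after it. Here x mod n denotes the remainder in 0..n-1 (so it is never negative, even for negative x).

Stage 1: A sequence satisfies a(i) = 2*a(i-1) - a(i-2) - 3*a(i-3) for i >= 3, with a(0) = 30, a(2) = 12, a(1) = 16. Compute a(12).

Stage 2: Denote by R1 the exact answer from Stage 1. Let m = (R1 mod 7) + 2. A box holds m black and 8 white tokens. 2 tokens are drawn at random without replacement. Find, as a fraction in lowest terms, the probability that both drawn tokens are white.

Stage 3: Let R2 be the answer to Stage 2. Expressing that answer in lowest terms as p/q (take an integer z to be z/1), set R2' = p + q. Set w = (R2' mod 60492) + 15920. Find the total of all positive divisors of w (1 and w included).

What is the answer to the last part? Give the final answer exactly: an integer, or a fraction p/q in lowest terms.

17248

Stage 1: a(3) = 2*(12) - 1*(16) - 3*(30) = -82; iterating: a(3)=-82, a(4)=-224, a(5)=-402, a(6)=-334, a(7)=406, a(8)=2352, a(9)=5300, a(10)=7030, a(11)=1704, a(12)=-19522; answer -19522
Stage 2: R1 = -19522; m = 3; total draws C(11,2) = 55; favorable C(8,2) = 28; P = 28/55; answer 28/55
Stage 3: R2 = 28/55; threaded value p + q = 83; w = 16003; 16003 = 13 * 1231; sigma = (1 + 13) * (1 + 1231) = 14 * 1232 = 17248; answer 17248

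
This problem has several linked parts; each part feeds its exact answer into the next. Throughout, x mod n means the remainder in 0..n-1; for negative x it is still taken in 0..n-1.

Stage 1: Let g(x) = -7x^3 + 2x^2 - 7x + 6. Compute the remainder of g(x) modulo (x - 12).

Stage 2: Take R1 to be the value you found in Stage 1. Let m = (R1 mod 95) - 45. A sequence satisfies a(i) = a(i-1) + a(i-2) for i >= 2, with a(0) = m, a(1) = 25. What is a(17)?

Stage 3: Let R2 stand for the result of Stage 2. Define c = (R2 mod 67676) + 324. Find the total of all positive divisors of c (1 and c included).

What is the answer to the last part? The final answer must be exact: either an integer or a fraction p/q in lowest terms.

Stage 1: remainder = value at the root: -7*(12)^3 + 2*(12)^2 - 7*(12)^1 + 6 = (-12096) + (288) + (-84) + (6) = -11886; answer -11886
Stage 2: R1 = -11886; m = 39; a(2) = 1*(25) + 1*(39) = 64; iterating: a(2)=64, a(3)=89, a(4)=153, a(5)=242, a(6)=395, a(7)=637, a(8)=1032, a(9)=1669, a(10)=2701, a(11)=4370, a(12)=7071, a(13)=11441, a(14)=18512, a(15)=29953, a(16)=48465, a(17)=78418; answer 78418
Stage 3: R2 = 78418; c = 11066; 11066 = 2 * 11 * 503; sigma = (1 + 2) * (1 + 11) * (1 + 503) = 3 * 12 * 504 = 18144; answer 18144

18144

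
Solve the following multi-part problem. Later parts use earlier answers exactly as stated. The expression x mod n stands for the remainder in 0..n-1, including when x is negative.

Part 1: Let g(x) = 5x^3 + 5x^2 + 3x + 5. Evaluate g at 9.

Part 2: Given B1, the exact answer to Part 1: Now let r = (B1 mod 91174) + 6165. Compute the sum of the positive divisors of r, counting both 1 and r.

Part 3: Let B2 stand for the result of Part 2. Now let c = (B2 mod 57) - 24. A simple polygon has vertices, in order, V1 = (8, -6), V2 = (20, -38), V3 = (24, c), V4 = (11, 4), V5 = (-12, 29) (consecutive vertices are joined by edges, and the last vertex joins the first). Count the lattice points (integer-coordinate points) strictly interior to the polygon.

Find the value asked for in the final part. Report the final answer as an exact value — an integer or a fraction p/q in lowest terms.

605

Part 1: 5*(9)^3 + 5*(9)^2 + 3*(9)^1 + 5 = (3645) + (405) + (27) + (5) = 4082; answer 4082
Part 2: B1 = 4082; r = 10247; 10247 is prime, so its only divisors are 1 and 10247; sigma = 1 + 10247 = 10248; answer 10248
Part 3: B2 = 10248; c = 21; cross terms: (8*-38 - 20*-6)=-184, (20*21 - 24*-38)=1332, (24*4 - 11*21)=-135, (11*29 - -12*4)=367, (-12*-6 - 8*29)=-160; twice the area = |1220| = 1220; area = 610; boundary points = 4 + 1 + 1 + 1 + 5 = 12; strictly interior points = area - boundary/2 + 1 = 605; answer 605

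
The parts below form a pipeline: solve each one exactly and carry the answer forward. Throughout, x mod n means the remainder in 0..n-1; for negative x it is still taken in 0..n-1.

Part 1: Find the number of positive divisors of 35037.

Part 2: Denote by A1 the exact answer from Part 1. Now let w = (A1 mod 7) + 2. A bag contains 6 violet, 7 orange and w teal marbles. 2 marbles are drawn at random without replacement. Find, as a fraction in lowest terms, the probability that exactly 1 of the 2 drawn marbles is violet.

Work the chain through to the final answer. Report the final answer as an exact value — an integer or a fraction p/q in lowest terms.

Part 1: 35037 = 3^2 * 17 * 229; number of divisors = (2+1) * (1+1) * (1+1) = 12; answer 12
Part 2: A1 = 12; w = 7; total draws C(20,2) = 190; favorable C(6,1)*C(14,1) = 84; P = 42/95; answer 42/95

42/95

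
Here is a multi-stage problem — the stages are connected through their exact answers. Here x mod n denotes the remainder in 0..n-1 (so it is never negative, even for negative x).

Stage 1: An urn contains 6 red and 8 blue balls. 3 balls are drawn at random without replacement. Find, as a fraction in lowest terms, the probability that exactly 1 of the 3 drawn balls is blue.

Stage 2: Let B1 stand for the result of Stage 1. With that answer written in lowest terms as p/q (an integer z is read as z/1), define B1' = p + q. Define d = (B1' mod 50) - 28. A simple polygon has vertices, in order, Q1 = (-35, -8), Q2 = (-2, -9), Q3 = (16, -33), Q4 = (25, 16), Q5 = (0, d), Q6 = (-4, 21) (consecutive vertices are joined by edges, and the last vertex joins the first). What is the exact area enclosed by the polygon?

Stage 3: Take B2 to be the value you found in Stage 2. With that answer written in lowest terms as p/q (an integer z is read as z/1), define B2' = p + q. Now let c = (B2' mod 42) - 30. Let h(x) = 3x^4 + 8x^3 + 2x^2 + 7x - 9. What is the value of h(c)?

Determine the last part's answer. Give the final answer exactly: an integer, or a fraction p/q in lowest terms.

-31

Stage 1: total draws C(14,3) = 364; favorable C(8,1)*C(6,2) = 120; P = 30/91; answer 30/91
Stage 2: B1 = 30/91; threaded value p + q = 121; d = -7; cross terms: (-35*-9 - -2*-8)=299, (-2*-33 - 16*-9)=210, (16*16 - 25*-33)=1081, (25*-7 - 0*16)=-175, (0*21 - -4*-7)=-28, (-4*-8 - -35*21)=767; twice the area = |2154| = 2154; area = 1077; answer 1077
Stage 3: B2 = 1077; threaded value p + q = 1078; c = -2; 3*(-2)^4 + 8*(-2)^3 + 2*(-2)^2 + 7*(-2)^1 - 9 = (48) + (-64) + (8) + (-14) + (-9) = -31; answer -31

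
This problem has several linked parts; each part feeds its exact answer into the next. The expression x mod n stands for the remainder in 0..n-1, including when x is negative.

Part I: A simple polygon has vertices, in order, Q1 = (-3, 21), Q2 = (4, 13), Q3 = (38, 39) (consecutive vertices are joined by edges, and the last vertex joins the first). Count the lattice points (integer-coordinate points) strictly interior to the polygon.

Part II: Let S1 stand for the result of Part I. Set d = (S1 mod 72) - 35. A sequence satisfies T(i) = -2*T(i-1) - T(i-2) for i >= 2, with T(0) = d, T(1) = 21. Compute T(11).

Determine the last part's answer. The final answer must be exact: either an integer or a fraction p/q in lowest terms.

Part I: cross terms: (-3*13 - 4*21)=-123, (4*39 - 38*13)=-338, (38*21 - -3*39)=915; twice the area = |454| = 454; area = 227; boundary points = 1 + 2 + 1 = 4; strictly interior points = area - boundary/2 + 1 = 226; answer 226
Part II: S1 = 226; d = -25; T(2) = -2*(21) - 1*(-25) = -17; iterating: T(2)=-17, T(3)=13, T(4)=-9, T(5)=5, T(6)=-1, T(7)=-3, T(8)=7, T(9)=-11, T(10)=15, T(11)=-19; answer -19

-19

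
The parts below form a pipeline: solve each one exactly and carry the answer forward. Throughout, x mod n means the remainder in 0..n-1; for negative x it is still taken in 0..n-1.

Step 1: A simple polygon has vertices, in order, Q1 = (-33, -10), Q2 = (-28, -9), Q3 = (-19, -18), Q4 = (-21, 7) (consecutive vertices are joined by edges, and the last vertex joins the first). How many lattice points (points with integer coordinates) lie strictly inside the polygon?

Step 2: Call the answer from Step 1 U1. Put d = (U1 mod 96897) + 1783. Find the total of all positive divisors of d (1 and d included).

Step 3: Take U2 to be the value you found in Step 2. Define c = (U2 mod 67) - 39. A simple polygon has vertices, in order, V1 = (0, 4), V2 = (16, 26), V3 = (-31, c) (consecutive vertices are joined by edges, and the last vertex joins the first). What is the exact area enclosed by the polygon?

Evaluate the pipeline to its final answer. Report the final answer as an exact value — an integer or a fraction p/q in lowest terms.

229

Step 1: cross terms: (-33*-9 - -28*-10)=17, (-28*-18 - -19*-9)=333, (-19*7 - -21*-18)=-511, (-21*-10 - -33*7)=441; twice the area = |280| = 280; area = 140; boundary points = 1 + 9 + 1 + 1 = 12; strictly interior points = area - boundary/2 + 1 = 135; answer 135
Step 2: U1 = 135; d = 1918; 1918 = 2 * 7 * 137; sigma = (1 + 2) * (1 + 7) * (1 + 137) = 3 * 8 * 138 = 3312; answer 3312
Step 3: U2 = 3312; c = -10; cross terms: (0*26 - 16*4)=-64, (16*-10 - -31*26)=646, (-31*4 - 0*-10)=-124; twice the area = |458| = 458; area = 229; answer 229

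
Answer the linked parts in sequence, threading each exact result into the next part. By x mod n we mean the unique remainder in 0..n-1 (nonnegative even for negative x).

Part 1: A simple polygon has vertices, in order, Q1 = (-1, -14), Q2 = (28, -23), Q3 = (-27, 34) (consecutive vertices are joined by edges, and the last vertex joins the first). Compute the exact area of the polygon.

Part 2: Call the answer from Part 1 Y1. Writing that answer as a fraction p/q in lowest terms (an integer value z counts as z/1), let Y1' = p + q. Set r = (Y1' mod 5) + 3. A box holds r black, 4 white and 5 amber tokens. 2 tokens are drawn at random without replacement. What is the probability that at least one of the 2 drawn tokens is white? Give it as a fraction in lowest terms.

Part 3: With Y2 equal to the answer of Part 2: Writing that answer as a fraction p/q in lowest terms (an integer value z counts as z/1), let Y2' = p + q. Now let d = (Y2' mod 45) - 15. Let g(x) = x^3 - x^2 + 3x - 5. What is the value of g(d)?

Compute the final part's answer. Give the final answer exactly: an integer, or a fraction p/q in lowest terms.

-605

Part 1: cross terms: (-1*-23 - 28*-14)=415, (28*34 - -27*-23)=331, (-27*-14 - -1*34)=412; twice the area = |1158| = 1158; area = 579; answer 579
Part 2: Y1 = 579; threaded value p + q = 580; r = 3; total draws C(12,2) = 66; complement C(8,2) = 28; favorable 66 - 28 = 38; P = 19/33; answer 19/33
Part 3: Y2 = 19/33; threaded value p + q = 52; d = -8; 1*(-8)^3 - 1*(-8)^2 + 3*(-8)^1 - 5 = (-512) + (-64) + (-24) + (-5) = -605; answer -605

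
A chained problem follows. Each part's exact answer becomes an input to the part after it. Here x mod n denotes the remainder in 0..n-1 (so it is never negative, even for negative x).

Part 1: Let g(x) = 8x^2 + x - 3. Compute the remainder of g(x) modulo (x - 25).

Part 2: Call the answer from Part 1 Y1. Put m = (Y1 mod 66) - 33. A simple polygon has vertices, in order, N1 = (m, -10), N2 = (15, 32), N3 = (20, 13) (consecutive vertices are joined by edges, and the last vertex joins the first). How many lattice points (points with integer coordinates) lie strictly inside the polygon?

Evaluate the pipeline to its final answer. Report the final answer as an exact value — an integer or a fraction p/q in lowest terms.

483

Part 1: remainder = value at the root: 8*(25)^2 + 1*(25)^1 - 3 = (5000) + (25) + (-3) = 5022; answer 5022
Part 2: Y1 = 5022; m = -27; cross terms: (-27*32 - 15*-10)=-714, (15*13 - 20*32)=-445, (20*-10 - -27*13)=151; twice the area = |-1008| = 1008; area = 504; boundary points = 42 + 1 + 1 = 44; strictly interior points = area - boundary/2 + 1 = 483; answer 483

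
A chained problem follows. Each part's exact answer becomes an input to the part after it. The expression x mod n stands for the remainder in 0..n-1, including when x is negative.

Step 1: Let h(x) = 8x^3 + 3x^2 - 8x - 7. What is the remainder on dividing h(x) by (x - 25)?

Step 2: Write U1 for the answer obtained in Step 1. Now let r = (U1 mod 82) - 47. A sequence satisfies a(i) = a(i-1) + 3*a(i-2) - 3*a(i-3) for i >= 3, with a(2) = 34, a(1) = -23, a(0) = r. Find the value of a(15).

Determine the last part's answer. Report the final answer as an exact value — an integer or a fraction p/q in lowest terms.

-55766

Step 1: remainder = value at the root: 8*(25)^3 + 3*(25)^2 - 8*(25)^1 - 7 = (125000) + (1875) + (-200) + (-7) = 126668; answer 126668
Step 2: U1 = 126668; r = 13; a(3) = 1*(34) + 3*(-23) - 3*(13) = -74; iterating: a(3)=-74, a(4)=97, a(5)=-227, a(6)=286, a(7)=-686, a(8)=853, a(9)=-2063, a(10)=2554, a(11)=-6194, a(12)=7657, a(13)=-18587, a(14)=22966, a(15)=-55766; answer -55766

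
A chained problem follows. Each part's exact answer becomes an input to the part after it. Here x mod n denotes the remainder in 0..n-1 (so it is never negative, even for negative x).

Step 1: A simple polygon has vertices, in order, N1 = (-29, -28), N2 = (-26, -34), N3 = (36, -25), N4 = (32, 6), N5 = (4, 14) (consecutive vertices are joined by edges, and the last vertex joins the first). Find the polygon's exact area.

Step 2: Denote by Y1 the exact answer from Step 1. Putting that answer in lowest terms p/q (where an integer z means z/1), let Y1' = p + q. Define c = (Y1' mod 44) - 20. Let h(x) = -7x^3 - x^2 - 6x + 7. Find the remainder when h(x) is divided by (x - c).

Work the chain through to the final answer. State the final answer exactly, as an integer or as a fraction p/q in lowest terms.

-75145

Step 1: cross terms: (-29*-34 - -26*-28)=258, (-26*-25 - 36*-34)=1874, (36*6 - 32*-25)=1016, (32*14 - 4*6)=424, (4*-28 - -29*14)=294; twice the area = |3866| = 3866; area = 1933; answer 1933
Step 2: Y1 = 1933; threaded value p + q = 1934; c = 22; remainder = value at the root: -7*(22)^3 - 1*(22)^2 - 6*(22)^1 + 7 = (-74536) + (-484) + (-132) + (7) = -75145; answer -75145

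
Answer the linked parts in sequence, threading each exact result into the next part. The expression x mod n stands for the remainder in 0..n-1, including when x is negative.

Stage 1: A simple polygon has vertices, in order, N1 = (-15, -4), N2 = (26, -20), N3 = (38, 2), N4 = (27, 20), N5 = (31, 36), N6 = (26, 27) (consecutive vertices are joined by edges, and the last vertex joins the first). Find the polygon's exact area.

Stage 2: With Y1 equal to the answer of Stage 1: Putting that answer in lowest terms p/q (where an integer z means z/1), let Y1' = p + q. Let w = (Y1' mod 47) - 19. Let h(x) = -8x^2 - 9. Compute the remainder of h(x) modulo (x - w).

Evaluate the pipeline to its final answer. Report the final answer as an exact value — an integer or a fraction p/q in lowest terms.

-41

Stage 1: cross terms: (-15*-20 - 26*-4)=404, (26*2 - 38*-20)=812, (38*20 - 27*2)=706, (27*36 - 31*20)=352, (31*27 - 26*36)=-99, (26*-4 - -15*27)=301; twice the area = |2476| = 2476; area = 1238; answer 1238
Stage 2: Y1 = 1238; threaded value p + q = 1239; w = -2; remainder = value at the root: -8*(-2)^2 - 9 = (-32) + (-9) = -41; answer -41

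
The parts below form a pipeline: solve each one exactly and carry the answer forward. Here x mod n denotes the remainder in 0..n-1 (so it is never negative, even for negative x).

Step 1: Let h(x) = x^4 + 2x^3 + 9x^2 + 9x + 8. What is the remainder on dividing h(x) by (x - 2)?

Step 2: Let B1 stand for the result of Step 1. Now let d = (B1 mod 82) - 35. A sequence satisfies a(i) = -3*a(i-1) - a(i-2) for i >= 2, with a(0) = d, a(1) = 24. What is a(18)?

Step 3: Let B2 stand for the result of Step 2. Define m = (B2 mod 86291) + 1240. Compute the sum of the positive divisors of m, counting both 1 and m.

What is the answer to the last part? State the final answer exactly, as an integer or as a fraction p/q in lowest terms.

Step 1: remainder = value at the root: 1*(2)^4 + 2*(2)^3 + 9*(2)^2 + 9*(2)^1 + 8 = (16) + (16) + (36) + (18) + (8) = 94; answer 94
Step 2: B1 = 94; d = -23; a(2) = -3*(24) - 1*(-23) = -49; iterating: a(2)=-49, a(3)=123, a(4)=-320, a(5)=837, a(6)=-2191, a(7)=5736, a(8)=-15017, a(9)=39315, a(10)=-102928, a(11)=269469, a(12)=-705479, a(13)=1846968, a(14)=-4835425, a(15)=12659307, a(16)=-33142496, a(17)=86768181, a(18)=-227162047; answer -227162047
Step 3: B2 = -227162047; m = 43396; 43396 = 2^2 * 19 * 571; sigma = (1 + 2 + 4) * (1 + 19) * (1 + 571) = 7 * 20 * 572 = 80080; answer 80080

80080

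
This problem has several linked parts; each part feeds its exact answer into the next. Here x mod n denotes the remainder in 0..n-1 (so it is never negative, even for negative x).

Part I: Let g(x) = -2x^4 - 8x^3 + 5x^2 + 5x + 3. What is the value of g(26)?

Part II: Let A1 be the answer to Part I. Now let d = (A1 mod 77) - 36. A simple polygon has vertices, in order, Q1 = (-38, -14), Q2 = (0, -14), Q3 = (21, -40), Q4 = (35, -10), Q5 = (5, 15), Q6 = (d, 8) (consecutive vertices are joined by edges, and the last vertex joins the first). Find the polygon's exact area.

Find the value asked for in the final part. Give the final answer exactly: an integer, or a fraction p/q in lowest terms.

1946

Part I: -2*(26)^4 - 8*(26)^3 + 5*(26)^2 + 5*(26)^1 + 3 = (-913952) + (-140608) + (3380) + (130) + (3) = -1051047; answer -1051047
Part II: A1 = -1051047; d = -33; cross terms: (-38*-14 - 0*-14)=532, (0*-40 - 21*-14)=294, (21*-10 - 35*-40)=1190, (35*15 - 5*-10)=575, (5*8 - -33*15)=535, (-33*-14 - -38*8)=766; twice the area = |3892| = 3892; area = 1946; answer 1946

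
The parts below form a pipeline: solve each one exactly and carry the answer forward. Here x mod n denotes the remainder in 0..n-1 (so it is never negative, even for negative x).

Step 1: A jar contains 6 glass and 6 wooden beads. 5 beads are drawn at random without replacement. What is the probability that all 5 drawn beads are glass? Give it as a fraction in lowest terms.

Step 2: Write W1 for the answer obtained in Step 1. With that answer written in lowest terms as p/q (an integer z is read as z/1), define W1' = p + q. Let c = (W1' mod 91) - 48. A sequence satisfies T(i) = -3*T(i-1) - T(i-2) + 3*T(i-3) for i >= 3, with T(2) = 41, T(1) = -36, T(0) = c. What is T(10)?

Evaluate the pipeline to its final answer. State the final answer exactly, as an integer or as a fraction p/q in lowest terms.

Step 1: total draws C(12,5) = 792; favorable C(6,5) = 6; P = 1/132; answer 1/132
Step 2: W1 = 1/132; threaded value p + q = 133; c = -6; T(3) = -3*(41) - 1*(-36) + 3*(-6) = -105; iterating: T(3)=-105, T(4)=166, T(5)=-270, T(6)=329, T(7)=-219, T(8)=-482, T(9)=2652, T(10)=-8131; answer -8131

-8131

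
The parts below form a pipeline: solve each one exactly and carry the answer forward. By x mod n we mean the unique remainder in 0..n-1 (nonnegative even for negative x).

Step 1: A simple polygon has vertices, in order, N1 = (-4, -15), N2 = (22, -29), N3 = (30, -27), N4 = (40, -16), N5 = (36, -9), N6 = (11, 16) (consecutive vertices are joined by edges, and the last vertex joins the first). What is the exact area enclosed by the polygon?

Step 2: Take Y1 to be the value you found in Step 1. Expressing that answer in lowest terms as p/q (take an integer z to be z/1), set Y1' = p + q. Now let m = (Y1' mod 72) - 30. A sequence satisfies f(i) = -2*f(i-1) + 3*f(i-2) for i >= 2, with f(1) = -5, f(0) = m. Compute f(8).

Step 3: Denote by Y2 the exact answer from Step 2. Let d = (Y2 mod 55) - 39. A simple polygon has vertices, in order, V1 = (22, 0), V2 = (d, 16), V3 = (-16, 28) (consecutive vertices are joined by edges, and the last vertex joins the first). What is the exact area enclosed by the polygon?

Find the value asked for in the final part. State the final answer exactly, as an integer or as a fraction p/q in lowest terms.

206

Step 1: cross terms: (-4*-29 - 22*-15)=446, (22*-27 - 30*-29)=276, (30*-16 - 40*-27)=600, (40*-9 - 36*-16)=216, (36*16 - 11*-9)=675, (11*-15 - -4*16)=-101; twice the area = |2112| = 2112; area = 1056; answer 1056
Step 2: Y1 = 1056; threaded value p + q = 1057; m = 19; f(2) = -2*(-5) + 3*(19) = 67; iterating: f(2)=67, f(3)=-149, f(4)=499, f(5)=-1445, f(6)=4387, f(7)=-13109, f(8)=39379; answer 39379
Step 3: Y2 = 39379; d = 15; cross terms: (22*16 - 15*0)=352, (15*28 - -16*16)=676, (-16*0 - 22*28)=-616; twice the area = |412| = 412; area = 206; answer 206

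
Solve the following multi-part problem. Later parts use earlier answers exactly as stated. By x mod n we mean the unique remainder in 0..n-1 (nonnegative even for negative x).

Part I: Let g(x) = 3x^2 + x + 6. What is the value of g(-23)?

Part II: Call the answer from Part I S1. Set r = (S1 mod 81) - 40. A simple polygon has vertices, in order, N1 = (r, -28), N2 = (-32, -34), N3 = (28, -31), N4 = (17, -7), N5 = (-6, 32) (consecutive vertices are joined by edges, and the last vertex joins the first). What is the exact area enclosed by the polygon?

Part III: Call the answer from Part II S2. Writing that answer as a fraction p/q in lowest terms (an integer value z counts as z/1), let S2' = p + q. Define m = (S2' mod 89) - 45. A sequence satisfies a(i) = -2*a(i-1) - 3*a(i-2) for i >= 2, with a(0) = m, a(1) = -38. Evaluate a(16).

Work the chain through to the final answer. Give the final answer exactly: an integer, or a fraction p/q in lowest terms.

Part I: 3*(-23)^2 + 1*(-23)^1 + 6 = (1587) + (-23) + (6) = 1570; answer 1570
Part II: S1 = 1570; r = -9; cross terms: (-9*-34 - -32*-28)=-590, (-32*-31 - 28*-34)=1944, (28*-7 - 17*-31)=331, (17*32 - -6*-7)=502, (-6*-28 - -9*32)=456; twice the area = |2643| = 2643; area = 2643/2; answer 2643/2
Part III: S2 = 2643/2; threaded value p + q = 2645; m = 19; a(2) = -2*(-38) - 3*(19) = 19; iterating: a(2)=19, a(3)=76, a(4)=-209, a(5)=190, a(6)=247, a(7)=-1064, a(8)=1387, a(9)=418, a(10)=-4997, a(11)=8740, a(12)=-2489, a(13)=-21242, a(14)=49951, a(15)=-36176, a(16)=-77501; answer -77501

-77501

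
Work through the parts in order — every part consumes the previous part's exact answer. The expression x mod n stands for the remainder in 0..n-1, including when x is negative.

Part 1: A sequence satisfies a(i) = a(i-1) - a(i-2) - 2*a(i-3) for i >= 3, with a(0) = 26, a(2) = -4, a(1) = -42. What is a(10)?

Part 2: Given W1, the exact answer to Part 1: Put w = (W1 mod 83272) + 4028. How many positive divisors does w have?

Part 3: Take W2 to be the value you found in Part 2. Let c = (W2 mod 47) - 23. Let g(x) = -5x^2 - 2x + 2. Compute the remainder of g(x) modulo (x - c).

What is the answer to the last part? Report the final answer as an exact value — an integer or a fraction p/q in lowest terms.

-229

Part 1: a(3) = 1*(-4) - 1*(-42) - 2*(26) = -14; iterating: a(3)=-14, a(4)=74, a(5)=96, a(6)=50, a(7)=-194, a(8)=-436, a(9)=-342, a(10)=482; answer 482
Part 2: W1 = 482; w = 4510; 4510 = 2 * 5 * 11 * 41; number of divisors = (1+1) * (1+1) * (1+1) * (1+1) = 16; answer 16
Part 3: W2 = 16; c = -7; remainder = value at the root: -5*(-7)^2 - 2*(-7)^1 + 2 = (-245) + (14) + (2) = -229; answer -229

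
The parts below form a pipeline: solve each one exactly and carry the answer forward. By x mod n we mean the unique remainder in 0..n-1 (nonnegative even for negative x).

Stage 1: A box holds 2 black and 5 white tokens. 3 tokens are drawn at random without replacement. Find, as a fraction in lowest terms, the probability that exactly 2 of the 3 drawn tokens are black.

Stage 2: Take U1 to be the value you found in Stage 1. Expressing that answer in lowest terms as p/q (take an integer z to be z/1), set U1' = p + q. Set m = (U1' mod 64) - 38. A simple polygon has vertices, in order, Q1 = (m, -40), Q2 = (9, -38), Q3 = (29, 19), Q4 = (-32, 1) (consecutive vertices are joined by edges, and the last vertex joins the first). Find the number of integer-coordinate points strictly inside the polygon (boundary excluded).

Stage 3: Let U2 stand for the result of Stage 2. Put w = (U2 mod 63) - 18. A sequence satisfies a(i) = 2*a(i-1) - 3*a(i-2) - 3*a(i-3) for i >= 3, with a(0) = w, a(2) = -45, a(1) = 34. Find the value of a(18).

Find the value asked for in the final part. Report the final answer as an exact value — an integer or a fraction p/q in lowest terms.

-16064331

Stage 1: total draws C(7,3) = 35; favorable C(2,2)*C(5,1) = 5; P = 1/7; answer 1/7
Stage 2: U1 = 1/7; threaded value p + q = 8; m = -30; cross terms: (-30*-38 - 9*-40)=1500, (9*19 - 29*-38)=1273, (29*1 - -32*19)=637, (-32*-40 - -30*1)=1310; twice the area = |4720| = 4720; area = 2360; boundary points = 1 + 1 + 1 + 1 = 4; strictly interior points = area - boundary/2 + 1 = 2359; answer 2359
Stage 3: U2 = 2359; w = 10; a(3) = 2*(-45) - 3*(34) - 3*(10) = -222; iterating: a(3)=-222, a(4)=-411, a(5)=-21, a(6)=1857, a(7)=5010, a(8)=4512, a(9)=-11577, a(10)=-51720, a(11)=-82245, a(12)=25401, a(13)=452697, a(14)=1075926, a(15)=717558, a(16)=-3150753, a(17)=-11681958, a(18)=-16064331; answer -16064331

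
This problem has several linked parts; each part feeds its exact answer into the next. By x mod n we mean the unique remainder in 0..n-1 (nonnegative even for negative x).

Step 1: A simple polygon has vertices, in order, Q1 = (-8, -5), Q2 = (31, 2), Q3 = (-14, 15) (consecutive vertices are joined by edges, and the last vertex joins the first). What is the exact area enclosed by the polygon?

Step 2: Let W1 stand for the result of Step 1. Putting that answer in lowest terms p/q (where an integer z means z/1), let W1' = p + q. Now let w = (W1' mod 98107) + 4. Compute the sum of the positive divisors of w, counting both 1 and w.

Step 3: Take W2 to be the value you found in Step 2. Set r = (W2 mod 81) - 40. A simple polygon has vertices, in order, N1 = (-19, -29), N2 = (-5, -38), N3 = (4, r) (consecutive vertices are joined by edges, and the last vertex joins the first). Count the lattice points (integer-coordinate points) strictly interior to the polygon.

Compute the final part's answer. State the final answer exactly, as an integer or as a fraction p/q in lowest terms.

530

Step 1: cross terms: (-8*2 - 31*-5)=139, (31*15 - -14*2)=493, (-14*-5 - -8*15)=190; twice the area = |822| = 822; area = 411; answer 411
Step 2: W1 = 411; threaded value p + q = 412; w = 416; 416 = 2^5 * 13; sigma = (1 + 2 + 4 + 8 + 16 + 32) * (1 + 13) = 63 * 14 = 882; answer 882
Step 3: W2 = 882; r = 32; cross terms: (-19*-38 - -5*-29)=577, (-5*32 - 4*-38)=-8, (4*-29 - -19*32)=492; twice the area = |1061| = 1061; area = 1061/2; boundary points = 1 + 1 + 1 = 3; strictly interior points = area - boundary/2 + 1 = 530; answer 530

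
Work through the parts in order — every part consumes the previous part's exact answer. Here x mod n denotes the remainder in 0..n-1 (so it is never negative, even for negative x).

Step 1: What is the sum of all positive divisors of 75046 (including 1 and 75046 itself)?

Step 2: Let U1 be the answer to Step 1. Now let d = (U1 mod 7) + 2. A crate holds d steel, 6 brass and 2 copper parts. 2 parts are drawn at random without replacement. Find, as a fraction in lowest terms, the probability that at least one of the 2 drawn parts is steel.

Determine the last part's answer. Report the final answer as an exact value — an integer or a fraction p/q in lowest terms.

Step 1: 75046 = 2 * 157 * 239; sigma = (1 + 2) * (1 + 157) * (1 + 239) = 3 * 158 * 240 = 113760; answer 113760
Step 2: U1 = 113760; d = 5; total draws C(13,2) = 78; complement C(8,2) = 28; favorable 78 - 28 = 50; P = 25/39; answer 25/39

25/39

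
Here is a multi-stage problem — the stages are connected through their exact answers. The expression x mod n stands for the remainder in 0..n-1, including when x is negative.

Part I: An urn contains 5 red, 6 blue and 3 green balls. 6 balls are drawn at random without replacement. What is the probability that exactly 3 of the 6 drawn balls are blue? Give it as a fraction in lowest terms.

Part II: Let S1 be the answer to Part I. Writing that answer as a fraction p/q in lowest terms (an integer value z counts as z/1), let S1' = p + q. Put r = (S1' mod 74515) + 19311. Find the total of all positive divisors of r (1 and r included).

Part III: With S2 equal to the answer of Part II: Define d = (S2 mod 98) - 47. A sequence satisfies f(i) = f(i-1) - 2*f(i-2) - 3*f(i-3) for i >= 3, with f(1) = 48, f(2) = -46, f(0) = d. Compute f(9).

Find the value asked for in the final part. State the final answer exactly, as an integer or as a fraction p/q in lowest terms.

-11502

Part I: total draws C(14,6) = 3003; favorable C(6,3)*C(8,3) = 1120; P = 160/429; answer 160/429
Part II: S1 = 160/429; threaded value p + q = 589; r = 19900; 19900 = 2^2 * 5^2 * 199; sigma = (1 + 2 + 4) * (1 + 5 + 25) * (1 + 199) = 7 * 31 * 200 = 43400; answer 43400
Part III: S2 = 43400; d = 37; f(3) = 1*(-46) - 2*(48) - 3*(37) = -253; iterating: f(3)=-253, f(4)=-305, f(5)=339, f(6)=1708, f(7)=1945, f(8)=-2488, f(9)=-11502; answer -11502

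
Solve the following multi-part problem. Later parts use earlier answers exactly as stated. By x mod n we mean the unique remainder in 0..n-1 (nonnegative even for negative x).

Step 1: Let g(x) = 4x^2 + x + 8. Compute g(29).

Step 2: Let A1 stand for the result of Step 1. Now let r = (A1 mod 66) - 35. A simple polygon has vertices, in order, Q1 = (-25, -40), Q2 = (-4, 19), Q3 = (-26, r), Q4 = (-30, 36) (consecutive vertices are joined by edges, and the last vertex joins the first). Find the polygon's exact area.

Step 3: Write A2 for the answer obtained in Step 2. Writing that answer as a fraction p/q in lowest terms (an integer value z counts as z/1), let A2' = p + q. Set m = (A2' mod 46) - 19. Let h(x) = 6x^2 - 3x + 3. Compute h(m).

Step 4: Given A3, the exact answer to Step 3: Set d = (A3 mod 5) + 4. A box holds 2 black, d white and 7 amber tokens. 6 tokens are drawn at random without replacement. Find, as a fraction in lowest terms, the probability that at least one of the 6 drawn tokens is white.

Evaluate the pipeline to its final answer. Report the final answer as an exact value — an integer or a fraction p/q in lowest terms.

703/715

Step 1: 4*(29)^2 + 1*(29)^1 + 8 = (3364) + (29) + (8) = 3401; answer 3401
Step 2: A1 = 3401; r = 0; cross terms: (-25*19 - -4*-40)=-635, (-4*0 - -26*19)=494, (-26*36 - -30*0)=-936, (-30*-40 - -25*36)=2100; twice the area = |1023| = 1023; area = 1023/2; answer 1023/2
Step 3: A2 = 1023/2; threaded value p + q = 1025; m = -6; 6*(-6)^2 - 3*(-6)^1 + 3 = (216) + (18) + (3) = 237; answer 237
Step 4: A3 = 237; d = 6; total draws C(15,6) = 5005; complement C(9,6) = 84; favorable 5005 - 84 = 4921; P = 703/715; answer 703/715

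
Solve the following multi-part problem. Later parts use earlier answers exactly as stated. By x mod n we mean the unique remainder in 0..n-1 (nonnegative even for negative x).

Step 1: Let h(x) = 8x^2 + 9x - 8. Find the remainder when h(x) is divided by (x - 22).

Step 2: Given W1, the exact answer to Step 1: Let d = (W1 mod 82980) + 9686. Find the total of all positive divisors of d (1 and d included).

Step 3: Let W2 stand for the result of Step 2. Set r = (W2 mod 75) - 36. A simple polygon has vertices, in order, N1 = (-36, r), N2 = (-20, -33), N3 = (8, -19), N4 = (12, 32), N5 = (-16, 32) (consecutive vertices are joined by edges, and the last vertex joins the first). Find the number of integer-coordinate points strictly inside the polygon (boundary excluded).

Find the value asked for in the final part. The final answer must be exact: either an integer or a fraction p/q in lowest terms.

2139

Step 1: remainder = value at the root: 8*(22)^2 + 9*(22)^1 - 8 = (3872) + (198) + (-8) = 4062; answer 4062
Step 2: W1 = 4062; d = 13748; 13748 = 2^2 * 7 * 491; sigma = (1 + 2 + 4) * (1 + 7) * (1 + 491) = 7 * 8 * 492 = 27552; answer 27552
Step 3: W2 = 27552; r = -9; cross terms: (-36*-33 - -20*-9)=1008, (-20*-19 - 8*-33)=644, (8*32 - 12*-19)=484, (12*32 - -16*32)=896, (-16*-9 - -36*32)=1296; twice the area = |4328| = 4328; area = 2164; boundary points = 8 + 14 + 1 + 28 + 1 = 52; strictly interior points = area - boundary/2 + 1 = 2139; answer 2139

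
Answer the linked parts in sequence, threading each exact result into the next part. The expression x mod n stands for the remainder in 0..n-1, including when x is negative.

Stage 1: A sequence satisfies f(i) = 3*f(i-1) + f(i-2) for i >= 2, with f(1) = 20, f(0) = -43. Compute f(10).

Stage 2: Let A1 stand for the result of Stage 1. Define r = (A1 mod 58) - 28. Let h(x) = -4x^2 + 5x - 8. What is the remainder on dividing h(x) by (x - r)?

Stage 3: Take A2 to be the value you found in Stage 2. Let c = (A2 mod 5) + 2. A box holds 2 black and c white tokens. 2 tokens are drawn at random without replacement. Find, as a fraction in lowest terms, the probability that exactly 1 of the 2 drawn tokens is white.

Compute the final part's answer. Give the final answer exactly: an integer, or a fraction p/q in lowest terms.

3/5

Stage 1: f(2) = 3*(20) + 1*(-43) = 17; iterating: f(2)=17, f(3)=71, f(4)=230, f(5)=761, f(6)=2513, f(7)=8300, f(8)=27413, f(9)=90539, f(10)=299030; answer 299030
Stage 2: A1 = 299030; r = 12; remainder = value at the root: -4*(12)^2 + 5*(12)^1 - 8 = (-576) + (60) + (-8) = -524; answer -524
Stage 3: A2 = -524; c = 3; total draws C(5,2) = 10; favorable C(3,1)*C(2,1) = 6; P = 3/5; answer 3/5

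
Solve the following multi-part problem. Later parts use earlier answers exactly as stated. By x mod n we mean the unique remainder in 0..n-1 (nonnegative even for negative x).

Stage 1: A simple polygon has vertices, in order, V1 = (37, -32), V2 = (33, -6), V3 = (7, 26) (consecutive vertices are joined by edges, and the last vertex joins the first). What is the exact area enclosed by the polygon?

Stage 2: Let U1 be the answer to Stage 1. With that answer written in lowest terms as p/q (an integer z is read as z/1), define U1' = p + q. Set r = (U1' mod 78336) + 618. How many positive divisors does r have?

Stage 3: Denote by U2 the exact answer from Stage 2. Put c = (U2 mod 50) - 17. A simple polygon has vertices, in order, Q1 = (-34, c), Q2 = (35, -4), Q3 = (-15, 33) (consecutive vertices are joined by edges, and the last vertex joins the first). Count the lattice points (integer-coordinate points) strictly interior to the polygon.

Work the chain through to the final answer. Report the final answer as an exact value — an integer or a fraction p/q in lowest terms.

Stage 1: cross terms: (37*-6 - 33*-32)=834, (33*26 - 7*-6)=900, (7*-32 - 37*26)=-1186; twice the area = |548| = 548; area = 274; answer 274
Stage 2: U1 = 274; threaded value p + q = 275; r = 893; 893 = 19 * 47; number of divisors = (1+1) * (1+1) = 4; answer 4
Stage 3: U2 = 4; c = -13; cross terms: (-34*-4 - 35*-13)=591, (35*33 - -15*-4)=1095, (-15*-13 - -34*33)=1317; twice the area = |3003| = 3003; area = 3003/2; boundary points = 3 + 1 + 1 = 5; strictly interior points = area - boundary/2 + 1 = 1500; answer 1500

1500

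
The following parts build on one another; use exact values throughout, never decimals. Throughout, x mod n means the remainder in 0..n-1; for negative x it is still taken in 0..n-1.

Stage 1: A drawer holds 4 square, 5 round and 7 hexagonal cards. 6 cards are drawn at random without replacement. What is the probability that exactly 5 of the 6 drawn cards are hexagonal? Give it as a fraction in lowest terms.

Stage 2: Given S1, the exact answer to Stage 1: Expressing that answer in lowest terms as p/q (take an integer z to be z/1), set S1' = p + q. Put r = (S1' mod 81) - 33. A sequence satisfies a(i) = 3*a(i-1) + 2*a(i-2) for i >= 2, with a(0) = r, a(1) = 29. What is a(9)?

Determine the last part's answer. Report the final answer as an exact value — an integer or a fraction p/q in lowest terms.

698759

Stage 1: total draws C(16,6) = 8008; favorable C(7,5)*C(9,1) = 189; P = 27/1144; answer 27/1144
Stage 2: S1 = 27/1144; threaded value p + q = 1171; r = 4; a(2) = 3*(29) + 2*(4) = 95; iterating: a(2)=95, a(3)=343, a(4)=1219, a(5)=4343, a(6)=15467, a(7)=55087, a(8)=196195, a(9)=698759; answer 698759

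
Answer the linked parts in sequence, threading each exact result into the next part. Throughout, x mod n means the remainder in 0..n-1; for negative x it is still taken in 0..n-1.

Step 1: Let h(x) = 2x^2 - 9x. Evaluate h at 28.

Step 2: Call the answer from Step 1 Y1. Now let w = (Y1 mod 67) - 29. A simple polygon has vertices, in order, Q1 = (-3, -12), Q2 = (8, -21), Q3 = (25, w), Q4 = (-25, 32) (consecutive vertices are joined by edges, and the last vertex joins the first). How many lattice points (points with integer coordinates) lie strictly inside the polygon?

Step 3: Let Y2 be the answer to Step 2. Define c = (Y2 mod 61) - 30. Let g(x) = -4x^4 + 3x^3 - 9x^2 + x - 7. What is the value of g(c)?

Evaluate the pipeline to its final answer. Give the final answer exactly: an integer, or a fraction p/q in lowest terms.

Step 1: 2*(28)^2 - 9*(28)^1 = (1568) + (-252) = 1316; answer 1316
Step 2: Y1 = 1316; w = 14; cross terms: (-3*-21 - 8*-12)=159, (8*14 - 25*-21)=637, (25*32 - -25*14)=1150, (-25*-12 - -3*32)=396; twice the area = |2342| = 2342; area = 1171; boundary points = 1 + 1 + 2 + 22 = 26; strictly interior points = area - boundary/2 + 1 = 1159; answer 1159
Step 3: Y2 = 1159; c = -30; -4*(-30)^4 + 3*(-30)^3 - 9*(-30)^2 + 1*(-30)^1 - 7 = (-3240000) + (-81000) + (-8100) + (-30) + (-7) = -3329137; answer -3329137

-3329137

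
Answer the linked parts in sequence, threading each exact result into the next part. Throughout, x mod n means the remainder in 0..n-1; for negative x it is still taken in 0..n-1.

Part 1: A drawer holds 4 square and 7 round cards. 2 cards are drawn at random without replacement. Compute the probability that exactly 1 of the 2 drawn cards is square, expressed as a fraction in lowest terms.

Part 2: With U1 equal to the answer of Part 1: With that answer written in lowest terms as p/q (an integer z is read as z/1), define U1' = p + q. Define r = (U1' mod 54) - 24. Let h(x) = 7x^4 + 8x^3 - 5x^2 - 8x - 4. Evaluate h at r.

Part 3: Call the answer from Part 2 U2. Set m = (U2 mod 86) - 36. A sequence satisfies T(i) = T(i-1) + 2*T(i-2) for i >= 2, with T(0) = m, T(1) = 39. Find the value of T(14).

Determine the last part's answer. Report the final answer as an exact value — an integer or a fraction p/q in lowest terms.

Part 1: total draws C(11,2) = 55; favorable C(4,1)*C(7,1) = 28; P = 28/55; answer 28/55
Part 2: U1 = 28/55; threaded value p + q = 83; r = 5; 7*(5)^4 + 8*(5)^3 - 5*(5)^2 - 8*(5)^1 - 4 = (4375) + (1000) + (-125) + (-40) + (-4) = 5206; answer 5206
Part 3: U2 = 5206; m = 10; T(2) = 1*(39) + 2*(10) = 59; iterating: T(2)=59, T(3)=137, T(4)=255, T(5)=529, T(6)=1039, T(7)=2097, T(8)=4175, T(9)=8369, T(10)=16719, T(11)=33457, T(12)=66895, T(13)=133809, T(14)=267599; answer 267599

267599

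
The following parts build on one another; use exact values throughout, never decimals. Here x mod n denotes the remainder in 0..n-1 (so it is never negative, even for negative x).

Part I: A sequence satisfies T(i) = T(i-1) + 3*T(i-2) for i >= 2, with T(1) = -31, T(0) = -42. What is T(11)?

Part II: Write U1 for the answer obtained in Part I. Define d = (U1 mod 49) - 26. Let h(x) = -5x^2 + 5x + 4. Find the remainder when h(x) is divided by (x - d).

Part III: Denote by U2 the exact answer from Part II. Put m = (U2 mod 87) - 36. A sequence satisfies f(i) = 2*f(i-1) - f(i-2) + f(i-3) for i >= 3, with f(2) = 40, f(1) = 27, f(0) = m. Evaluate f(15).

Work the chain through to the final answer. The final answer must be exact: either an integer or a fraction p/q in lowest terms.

51067

Part I: T(2) = 1*(-31) + 3*(-42) = -157; iterating: T(2)=-157, T(3)=-250, T(4)=-721, T(5)=-1471, T(6)=-3634, T(7)=-8047, T(8)=-18949, T(9)=-43090, T(10)=-99937, T(11)=-229207; answer -229207
Part II: U1 = -229207; d = -11; remainder = value at the root: -5*(-11)^2 + 5*(-11)^1 + 4 = (-605) + (-55) + (4) = -656; answer -656
Part III: U2 = -656; m = 4; f(3) = 2*(40) - 1*(27) + 1*(4) = 57; iterating: f(3)=57, f(4)=101, f(5)=185, f(6)=326, f(7)=568, f(8)=995, f(9)=1748, f(10)=3069, f(11)=5385, f(12)=9449, f(13)=16582, f(14)=29100, f(15)=51067; answer 51067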